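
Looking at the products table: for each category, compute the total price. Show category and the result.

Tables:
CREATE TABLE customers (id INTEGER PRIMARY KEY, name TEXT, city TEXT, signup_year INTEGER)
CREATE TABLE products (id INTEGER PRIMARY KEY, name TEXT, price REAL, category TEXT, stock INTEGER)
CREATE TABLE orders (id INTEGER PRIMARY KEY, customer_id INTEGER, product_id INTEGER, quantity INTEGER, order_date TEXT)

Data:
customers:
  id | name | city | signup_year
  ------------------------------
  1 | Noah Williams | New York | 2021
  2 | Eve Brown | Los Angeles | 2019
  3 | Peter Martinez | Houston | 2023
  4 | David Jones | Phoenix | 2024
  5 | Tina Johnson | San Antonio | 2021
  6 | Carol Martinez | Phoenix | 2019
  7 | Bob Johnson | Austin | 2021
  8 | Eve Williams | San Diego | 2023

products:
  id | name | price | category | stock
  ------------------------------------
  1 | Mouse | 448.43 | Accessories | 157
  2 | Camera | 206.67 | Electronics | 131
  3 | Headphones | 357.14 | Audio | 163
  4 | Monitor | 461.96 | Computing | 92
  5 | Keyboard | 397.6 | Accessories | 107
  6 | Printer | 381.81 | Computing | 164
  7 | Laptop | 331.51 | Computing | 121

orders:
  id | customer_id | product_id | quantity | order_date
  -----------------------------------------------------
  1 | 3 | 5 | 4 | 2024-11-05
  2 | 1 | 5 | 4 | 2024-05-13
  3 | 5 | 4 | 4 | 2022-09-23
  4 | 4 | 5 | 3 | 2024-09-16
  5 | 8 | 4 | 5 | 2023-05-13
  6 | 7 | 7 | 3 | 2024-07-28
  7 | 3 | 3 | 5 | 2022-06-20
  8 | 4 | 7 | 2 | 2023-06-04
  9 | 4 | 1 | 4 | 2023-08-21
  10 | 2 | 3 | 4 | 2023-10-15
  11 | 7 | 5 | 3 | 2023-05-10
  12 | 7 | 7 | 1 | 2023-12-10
SELECT category, SUM(price) AS sum_price FROM products GROUP BY category

Execution result:
category | sum_price
Accessories | 846.03
Audio | 357.14
Computing | 1175.28
Electronics | 206.67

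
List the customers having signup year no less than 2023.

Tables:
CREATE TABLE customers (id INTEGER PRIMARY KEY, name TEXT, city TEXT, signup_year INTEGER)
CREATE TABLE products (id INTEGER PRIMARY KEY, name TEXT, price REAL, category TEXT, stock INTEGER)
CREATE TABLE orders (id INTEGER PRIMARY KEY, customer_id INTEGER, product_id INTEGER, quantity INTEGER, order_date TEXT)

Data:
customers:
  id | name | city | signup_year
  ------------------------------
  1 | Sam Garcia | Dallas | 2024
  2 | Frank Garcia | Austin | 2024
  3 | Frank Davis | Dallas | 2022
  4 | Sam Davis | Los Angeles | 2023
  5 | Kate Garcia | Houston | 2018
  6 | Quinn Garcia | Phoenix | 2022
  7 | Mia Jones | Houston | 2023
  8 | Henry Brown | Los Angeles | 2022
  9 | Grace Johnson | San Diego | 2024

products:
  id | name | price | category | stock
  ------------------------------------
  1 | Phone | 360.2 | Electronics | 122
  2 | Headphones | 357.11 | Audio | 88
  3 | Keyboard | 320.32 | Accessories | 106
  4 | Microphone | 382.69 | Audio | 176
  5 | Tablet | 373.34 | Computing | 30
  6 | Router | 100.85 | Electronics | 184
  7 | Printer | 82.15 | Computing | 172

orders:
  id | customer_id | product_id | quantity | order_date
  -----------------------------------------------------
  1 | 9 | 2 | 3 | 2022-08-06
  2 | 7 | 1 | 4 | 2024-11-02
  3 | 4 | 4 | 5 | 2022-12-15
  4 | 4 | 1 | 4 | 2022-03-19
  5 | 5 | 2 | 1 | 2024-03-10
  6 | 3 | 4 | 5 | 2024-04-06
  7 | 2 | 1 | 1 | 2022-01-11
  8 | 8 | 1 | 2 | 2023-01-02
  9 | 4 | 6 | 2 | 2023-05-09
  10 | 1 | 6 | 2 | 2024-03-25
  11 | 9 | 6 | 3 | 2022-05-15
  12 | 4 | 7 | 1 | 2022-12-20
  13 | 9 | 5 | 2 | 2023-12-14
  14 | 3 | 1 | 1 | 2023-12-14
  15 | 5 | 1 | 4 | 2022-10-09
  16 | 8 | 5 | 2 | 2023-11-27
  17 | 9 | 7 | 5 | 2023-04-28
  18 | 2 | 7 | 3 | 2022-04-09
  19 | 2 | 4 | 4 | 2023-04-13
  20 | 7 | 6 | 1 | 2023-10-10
SELECT name, signup_year FROM customers WHERE signup_year >= 2023

Execution result:
name | signup_year
Sam Garcia | 2024
Frank Garcia | 2024
Sam Davis | 2023
Mia Jones | 2023
Grace Johnson | 2024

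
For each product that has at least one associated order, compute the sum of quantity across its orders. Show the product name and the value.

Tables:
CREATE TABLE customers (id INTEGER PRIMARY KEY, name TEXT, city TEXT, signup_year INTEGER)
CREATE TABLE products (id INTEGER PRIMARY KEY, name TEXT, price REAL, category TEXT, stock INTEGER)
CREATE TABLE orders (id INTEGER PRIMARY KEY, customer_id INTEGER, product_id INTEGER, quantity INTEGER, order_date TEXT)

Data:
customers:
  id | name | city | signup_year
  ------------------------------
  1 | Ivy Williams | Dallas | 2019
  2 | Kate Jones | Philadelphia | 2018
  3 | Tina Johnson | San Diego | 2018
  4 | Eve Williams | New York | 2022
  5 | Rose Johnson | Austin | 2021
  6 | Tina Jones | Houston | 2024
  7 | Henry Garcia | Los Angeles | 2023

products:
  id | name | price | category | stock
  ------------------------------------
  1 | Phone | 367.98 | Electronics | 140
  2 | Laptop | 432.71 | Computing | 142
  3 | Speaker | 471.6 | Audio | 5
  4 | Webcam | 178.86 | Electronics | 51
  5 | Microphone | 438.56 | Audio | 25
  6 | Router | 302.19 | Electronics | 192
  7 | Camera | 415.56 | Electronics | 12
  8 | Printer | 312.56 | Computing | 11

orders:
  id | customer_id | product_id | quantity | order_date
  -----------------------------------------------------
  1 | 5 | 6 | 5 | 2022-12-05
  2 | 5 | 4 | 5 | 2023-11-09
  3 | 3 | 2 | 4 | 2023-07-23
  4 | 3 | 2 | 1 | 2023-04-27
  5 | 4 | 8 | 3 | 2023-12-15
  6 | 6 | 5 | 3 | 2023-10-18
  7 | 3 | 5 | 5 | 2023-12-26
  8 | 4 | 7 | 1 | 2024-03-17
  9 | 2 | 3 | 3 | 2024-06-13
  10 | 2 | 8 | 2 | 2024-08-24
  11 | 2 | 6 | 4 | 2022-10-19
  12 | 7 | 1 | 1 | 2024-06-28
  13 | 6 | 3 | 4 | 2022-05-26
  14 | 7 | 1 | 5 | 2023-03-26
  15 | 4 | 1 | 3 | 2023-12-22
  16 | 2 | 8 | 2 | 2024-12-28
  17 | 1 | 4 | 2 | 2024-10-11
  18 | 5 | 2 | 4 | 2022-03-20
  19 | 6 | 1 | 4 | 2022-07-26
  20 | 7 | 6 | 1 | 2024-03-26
SELECT p.name, SUM(c.quantity) AS sum_quantity FROM orders c JOIN products p ON c.product_id = p.id GROUP BY p.id, p.name

Execution result:
name | sum_quantity
Phone | 13
Laptop | 9
Speaker | 7
Webcam | 7
Microphone | 8
Router | 10
Camera | 1
Printer | 7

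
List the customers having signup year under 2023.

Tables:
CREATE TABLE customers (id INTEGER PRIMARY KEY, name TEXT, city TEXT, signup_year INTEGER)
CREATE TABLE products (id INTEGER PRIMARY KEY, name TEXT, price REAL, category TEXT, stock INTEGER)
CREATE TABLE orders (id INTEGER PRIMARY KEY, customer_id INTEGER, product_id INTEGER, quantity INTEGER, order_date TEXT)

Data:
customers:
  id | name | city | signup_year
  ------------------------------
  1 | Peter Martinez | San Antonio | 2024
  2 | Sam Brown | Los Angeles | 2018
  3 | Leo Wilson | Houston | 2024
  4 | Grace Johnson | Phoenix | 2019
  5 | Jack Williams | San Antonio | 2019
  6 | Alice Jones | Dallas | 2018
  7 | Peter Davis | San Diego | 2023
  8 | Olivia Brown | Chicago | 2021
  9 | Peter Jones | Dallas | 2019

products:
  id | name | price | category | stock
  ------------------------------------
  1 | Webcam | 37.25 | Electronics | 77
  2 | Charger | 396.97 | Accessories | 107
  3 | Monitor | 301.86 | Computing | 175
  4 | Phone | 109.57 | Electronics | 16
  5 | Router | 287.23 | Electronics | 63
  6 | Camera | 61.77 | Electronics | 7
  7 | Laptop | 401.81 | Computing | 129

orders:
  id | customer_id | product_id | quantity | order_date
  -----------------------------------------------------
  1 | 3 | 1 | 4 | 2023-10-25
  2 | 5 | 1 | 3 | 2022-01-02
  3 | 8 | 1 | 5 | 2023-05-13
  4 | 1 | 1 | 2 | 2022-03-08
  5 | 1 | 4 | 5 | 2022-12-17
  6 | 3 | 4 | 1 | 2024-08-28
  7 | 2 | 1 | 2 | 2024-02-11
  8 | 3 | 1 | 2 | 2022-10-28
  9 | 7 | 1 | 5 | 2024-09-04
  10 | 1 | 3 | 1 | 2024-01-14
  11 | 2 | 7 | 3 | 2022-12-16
SELECT name, signup_year FROM customers WHERE signup_year < 2023

Execution result:
name | signup_year
Sam Brown | 2018
Grace Johnson | 2019
Jack Williams | 2019
Alice Jones | 2018
Olivia Brown | 2021
Peter Jones | 2019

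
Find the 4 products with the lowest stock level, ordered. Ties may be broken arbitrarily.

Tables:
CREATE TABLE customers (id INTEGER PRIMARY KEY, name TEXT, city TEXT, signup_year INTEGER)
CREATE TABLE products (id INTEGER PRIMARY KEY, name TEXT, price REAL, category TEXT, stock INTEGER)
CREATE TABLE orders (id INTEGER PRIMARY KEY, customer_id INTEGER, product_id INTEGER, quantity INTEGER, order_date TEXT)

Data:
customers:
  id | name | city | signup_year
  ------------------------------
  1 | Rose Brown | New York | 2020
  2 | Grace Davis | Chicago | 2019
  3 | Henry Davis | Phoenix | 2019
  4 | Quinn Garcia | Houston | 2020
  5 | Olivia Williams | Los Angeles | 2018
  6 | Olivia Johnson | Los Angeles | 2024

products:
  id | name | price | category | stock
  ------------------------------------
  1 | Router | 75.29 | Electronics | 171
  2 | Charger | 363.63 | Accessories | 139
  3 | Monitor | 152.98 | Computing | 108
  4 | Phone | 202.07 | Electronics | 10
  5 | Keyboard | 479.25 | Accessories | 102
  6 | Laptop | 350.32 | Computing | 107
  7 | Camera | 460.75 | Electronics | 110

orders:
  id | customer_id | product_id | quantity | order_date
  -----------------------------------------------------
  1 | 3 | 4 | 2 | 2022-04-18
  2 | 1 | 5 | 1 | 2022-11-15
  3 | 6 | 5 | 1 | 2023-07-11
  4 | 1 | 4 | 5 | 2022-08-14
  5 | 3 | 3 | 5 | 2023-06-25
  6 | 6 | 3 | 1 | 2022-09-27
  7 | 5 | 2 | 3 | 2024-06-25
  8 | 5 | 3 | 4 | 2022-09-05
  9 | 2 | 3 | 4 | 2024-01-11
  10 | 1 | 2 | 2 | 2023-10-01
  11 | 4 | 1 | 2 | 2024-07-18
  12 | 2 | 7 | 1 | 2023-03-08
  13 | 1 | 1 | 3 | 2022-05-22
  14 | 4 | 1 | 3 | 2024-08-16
SELECT name, stock FROM products ORDER BY stock ASC LIMIT 4

Execution result:
name | stock
Phone | 10
Keyboard | 102
Laptop | 107
Monitor | 108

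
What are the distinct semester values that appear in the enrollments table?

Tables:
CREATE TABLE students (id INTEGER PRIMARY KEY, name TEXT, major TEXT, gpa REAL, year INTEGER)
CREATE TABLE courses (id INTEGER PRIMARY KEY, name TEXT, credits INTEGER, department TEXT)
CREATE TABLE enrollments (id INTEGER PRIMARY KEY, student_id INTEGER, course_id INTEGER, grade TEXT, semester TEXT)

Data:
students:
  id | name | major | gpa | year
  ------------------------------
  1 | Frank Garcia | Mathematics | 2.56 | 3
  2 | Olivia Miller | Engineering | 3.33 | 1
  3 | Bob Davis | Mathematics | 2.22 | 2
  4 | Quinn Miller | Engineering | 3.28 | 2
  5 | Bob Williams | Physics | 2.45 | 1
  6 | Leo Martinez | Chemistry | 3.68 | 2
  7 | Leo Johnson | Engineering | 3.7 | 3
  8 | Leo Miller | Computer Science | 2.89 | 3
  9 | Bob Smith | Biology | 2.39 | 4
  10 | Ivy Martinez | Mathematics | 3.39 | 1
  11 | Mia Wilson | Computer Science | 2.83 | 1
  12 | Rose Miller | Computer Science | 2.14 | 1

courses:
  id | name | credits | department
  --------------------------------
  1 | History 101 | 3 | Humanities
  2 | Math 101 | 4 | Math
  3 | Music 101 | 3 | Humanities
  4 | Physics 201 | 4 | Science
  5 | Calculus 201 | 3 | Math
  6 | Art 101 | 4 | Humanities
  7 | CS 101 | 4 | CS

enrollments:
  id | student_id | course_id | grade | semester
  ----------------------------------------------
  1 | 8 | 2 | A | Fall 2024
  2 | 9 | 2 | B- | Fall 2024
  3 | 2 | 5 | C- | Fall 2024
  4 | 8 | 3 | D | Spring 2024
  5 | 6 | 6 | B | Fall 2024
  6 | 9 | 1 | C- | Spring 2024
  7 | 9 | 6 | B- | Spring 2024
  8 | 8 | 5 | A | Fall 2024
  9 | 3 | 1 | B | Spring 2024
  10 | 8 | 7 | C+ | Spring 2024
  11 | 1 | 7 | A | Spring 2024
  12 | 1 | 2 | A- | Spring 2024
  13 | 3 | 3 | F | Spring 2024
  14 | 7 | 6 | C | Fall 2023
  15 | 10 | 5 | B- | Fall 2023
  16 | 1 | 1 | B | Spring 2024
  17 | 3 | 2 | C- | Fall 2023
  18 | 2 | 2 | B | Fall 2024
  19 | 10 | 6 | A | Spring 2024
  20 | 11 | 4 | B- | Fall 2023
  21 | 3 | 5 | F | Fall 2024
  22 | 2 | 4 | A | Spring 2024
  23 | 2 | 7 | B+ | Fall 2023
SELECT DISTINCT semester FROM enrollments

Execution result:
semester
Fall 2024
Spring 2024
Fall 2023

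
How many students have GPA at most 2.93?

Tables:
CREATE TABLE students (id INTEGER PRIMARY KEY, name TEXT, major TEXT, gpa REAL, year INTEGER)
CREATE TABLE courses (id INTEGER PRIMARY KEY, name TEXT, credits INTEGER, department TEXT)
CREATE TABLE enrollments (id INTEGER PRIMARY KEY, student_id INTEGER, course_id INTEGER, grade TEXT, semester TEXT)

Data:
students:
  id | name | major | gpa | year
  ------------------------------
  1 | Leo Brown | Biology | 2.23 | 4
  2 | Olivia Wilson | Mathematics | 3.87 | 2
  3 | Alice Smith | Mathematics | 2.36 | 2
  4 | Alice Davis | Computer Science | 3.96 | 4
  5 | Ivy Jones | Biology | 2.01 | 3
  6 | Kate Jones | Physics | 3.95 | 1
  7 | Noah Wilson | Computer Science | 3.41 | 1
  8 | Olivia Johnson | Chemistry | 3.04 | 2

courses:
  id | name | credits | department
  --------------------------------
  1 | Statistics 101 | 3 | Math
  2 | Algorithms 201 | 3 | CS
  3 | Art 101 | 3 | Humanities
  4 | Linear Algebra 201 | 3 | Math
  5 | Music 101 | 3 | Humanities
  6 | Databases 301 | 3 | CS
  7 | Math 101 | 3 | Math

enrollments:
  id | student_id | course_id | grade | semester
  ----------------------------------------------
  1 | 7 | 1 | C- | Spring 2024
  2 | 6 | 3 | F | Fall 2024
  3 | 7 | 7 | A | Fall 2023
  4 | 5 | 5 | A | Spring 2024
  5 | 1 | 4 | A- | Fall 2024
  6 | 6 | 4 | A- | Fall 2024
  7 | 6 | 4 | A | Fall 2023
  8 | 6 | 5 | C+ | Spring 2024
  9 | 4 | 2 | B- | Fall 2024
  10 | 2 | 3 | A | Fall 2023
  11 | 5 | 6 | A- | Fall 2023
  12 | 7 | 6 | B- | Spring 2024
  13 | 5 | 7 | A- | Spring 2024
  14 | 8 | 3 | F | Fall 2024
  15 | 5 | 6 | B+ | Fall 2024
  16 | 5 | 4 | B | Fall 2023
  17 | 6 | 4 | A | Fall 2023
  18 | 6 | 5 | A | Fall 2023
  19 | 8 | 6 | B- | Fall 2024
SELECT COUNT(*) FROM students WHERE gpa <= 2.93

Execution result:
3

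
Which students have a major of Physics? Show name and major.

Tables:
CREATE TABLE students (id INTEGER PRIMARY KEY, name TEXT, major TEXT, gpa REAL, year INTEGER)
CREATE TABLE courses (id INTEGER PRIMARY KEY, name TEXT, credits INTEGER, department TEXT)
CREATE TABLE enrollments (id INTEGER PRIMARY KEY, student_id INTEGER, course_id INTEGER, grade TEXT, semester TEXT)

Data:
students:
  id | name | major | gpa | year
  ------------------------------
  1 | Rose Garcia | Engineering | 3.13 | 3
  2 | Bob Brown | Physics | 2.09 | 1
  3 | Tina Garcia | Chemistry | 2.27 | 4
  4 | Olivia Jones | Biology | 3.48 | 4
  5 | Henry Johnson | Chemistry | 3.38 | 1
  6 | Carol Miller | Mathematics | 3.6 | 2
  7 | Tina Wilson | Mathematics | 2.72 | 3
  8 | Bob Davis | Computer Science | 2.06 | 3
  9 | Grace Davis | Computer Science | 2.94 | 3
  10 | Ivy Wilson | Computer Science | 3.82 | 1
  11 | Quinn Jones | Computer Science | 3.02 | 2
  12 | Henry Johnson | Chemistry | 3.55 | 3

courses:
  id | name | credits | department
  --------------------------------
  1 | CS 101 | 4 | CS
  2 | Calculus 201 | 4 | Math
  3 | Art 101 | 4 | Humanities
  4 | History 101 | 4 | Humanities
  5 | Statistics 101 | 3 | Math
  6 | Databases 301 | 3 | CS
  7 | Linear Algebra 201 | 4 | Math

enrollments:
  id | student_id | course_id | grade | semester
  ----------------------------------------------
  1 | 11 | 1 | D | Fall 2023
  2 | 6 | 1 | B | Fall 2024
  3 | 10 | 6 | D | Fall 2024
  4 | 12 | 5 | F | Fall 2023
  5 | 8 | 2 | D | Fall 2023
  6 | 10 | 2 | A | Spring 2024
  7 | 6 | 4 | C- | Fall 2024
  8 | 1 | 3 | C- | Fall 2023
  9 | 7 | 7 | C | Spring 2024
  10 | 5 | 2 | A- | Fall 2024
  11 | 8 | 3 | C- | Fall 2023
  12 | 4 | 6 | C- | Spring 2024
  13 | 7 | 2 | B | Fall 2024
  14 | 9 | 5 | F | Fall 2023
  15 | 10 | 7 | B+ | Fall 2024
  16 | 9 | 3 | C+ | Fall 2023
SELECT name, major FROM students WHERE major = 'Physics'

Execution result:
name | major
Bob Brown | Physics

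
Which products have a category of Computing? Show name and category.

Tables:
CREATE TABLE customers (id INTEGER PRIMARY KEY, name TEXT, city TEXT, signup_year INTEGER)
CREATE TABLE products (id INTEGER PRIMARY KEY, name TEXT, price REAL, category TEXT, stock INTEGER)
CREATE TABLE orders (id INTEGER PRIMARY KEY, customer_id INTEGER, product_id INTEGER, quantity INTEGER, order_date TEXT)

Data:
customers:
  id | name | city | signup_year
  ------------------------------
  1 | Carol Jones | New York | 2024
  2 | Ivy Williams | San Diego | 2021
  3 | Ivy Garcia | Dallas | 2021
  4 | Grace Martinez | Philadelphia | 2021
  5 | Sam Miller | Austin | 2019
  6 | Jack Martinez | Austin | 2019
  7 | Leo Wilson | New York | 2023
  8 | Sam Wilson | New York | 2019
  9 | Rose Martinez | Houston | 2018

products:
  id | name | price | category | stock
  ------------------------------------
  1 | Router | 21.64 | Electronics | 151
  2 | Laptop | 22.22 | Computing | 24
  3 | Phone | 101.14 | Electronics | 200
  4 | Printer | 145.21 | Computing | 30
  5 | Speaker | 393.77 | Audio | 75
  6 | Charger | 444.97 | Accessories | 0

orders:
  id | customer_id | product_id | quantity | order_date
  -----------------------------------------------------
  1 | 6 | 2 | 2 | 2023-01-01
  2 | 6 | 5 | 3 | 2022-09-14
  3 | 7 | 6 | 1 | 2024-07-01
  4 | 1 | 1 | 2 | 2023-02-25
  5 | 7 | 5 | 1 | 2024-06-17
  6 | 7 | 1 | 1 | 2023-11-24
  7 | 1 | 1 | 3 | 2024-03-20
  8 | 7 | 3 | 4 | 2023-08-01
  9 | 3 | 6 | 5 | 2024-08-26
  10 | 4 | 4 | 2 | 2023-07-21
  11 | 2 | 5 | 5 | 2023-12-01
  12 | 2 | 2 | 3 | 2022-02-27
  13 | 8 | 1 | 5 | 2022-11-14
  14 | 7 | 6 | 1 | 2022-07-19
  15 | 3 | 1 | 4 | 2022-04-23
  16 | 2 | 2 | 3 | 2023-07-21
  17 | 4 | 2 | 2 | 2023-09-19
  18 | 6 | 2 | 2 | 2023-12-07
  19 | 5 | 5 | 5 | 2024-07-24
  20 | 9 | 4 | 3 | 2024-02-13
SELECT name, category FROM products WHERE category = 'Computing'

Execution result:
name | category
Laptop | Computing
Printer | Computing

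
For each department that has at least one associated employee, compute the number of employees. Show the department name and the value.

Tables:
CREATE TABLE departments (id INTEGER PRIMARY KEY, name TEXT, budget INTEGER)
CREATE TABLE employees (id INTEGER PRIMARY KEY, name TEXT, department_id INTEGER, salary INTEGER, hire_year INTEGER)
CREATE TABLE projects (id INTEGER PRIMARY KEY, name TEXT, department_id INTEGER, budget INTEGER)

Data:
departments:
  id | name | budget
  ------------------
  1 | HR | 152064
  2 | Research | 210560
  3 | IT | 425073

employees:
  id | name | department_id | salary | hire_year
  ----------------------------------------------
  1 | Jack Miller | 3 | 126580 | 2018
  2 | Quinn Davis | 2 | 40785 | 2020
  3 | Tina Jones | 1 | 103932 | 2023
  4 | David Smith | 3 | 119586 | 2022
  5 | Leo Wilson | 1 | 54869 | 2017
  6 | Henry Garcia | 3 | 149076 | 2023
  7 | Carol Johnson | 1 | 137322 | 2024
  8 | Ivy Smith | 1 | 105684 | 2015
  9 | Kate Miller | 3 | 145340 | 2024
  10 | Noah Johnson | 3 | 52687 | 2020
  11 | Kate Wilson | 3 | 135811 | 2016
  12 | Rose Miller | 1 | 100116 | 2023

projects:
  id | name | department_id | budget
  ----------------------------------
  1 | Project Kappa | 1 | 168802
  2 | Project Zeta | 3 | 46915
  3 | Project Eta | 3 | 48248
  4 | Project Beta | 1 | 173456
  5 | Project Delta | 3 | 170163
SELECT p.name, COUNT(*) AS n FROM employees c JOIN departments p ON c.department_id = p.id GROUP BY p.id, p.name

Execution result:
name | n
HR | 5
Research | 1
IT | 6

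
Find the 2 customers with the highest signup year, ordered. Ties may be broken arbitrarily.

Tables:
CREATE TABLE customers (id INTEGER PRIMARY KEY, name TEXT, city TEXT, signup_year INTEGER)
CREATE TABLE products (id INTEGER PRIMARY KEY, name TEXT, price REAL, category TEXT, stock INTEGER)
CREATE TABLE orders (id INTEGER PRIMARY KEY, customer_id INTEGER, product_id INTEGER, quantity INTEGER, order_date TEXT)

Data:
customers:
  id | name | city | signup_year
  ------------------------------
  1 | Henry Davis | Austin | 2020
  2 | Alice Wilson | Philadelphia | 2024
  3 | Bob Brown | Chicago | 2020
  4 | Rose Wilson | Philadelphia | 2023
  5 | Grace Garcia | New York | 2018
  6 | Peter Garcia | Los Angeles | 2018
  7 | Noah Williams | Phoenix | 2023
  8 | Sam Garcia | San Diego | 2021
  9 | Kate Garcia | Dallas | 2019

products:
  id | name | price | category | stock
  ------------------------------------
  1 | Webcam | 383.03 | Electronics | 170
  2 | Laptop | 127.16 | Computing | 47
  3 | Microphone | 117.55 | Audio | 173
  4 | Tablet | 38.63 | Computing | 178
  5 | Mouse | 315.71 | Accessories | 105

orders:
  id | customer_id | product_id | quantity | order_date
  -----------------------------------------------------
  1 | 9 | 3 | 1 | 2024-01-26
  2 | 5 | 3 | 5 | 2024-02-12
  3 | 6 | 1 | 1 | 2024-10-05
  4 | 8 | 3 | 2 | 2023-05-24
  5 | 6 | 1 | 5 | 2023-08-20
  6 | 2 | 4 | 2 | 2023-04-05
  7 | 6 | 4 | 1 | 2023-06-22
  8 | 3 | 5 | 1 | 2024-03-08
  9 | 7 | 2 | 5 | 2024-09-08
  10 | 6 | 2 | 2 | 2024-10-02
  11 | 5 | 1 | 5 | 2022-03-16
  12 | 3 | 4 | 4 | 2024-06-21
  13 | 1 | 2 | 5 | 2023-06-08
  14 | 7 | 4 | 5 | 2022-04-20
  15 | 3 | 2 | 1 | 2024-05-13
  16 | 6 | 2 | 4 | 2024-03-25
SELECT name, signup_year FROM customers ORDER BY signup_year DESC LIMIT 2

Execution result:
name | signup_year
Alice Wilson | 2024
Rose Wilson | 2023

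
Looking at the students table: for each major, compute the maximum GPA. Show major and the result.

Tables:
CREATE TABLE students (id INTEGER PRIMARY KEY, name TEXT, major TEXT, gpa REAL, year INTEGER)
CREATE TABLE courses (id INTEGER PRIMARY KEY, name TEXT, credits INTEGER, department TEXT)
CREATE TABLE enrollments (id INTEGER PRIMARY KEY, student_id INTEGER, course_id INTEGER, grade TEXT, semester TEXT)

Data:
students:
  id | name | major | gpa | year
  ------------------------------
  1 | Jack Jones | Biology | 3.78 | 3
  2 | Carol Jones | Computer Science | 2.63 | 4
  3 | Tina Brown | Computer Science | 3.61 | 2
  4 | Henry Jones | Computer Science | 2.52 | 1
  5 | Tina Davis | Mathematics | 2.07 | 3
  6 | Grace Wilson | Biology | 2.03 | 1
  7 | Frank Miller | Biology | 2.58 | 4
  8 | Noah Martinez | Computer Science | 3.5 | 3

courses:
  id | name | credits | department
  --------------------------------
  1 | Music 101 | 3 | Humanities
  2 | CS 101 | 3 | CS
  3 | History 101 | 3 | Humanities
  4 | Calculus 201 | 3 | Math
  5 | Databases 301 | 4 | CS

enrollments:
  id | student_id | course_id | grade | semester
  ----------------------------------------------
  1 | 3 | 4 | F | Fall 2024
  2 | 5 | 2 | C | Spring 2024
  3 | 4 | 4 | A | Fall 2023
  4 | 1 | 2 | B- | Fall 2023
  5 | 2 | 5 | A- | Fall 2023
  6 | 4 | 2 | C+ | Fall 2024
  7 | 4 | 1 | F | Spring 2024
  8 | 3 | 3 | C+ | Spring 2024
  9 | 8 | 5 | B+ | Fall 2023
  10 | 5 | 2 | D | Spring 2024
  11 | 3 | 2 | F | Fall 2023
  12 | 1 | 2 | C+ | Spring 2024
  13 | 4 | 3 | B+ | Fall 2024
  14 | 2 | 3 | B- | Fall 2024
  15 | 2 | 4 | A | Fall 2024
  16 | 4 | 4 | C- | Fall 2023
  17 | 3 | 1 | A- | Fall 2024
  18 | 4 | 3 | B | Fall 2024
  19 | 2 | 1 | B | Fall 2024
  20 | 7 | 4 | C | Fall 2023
SELECT major, MAX(gpa) AS max_gpa FROM students GROUP BY major

Execution result:
major | max_gpa
Biology | 3.78
Computer Science | 3.61
Mathematics | 2.07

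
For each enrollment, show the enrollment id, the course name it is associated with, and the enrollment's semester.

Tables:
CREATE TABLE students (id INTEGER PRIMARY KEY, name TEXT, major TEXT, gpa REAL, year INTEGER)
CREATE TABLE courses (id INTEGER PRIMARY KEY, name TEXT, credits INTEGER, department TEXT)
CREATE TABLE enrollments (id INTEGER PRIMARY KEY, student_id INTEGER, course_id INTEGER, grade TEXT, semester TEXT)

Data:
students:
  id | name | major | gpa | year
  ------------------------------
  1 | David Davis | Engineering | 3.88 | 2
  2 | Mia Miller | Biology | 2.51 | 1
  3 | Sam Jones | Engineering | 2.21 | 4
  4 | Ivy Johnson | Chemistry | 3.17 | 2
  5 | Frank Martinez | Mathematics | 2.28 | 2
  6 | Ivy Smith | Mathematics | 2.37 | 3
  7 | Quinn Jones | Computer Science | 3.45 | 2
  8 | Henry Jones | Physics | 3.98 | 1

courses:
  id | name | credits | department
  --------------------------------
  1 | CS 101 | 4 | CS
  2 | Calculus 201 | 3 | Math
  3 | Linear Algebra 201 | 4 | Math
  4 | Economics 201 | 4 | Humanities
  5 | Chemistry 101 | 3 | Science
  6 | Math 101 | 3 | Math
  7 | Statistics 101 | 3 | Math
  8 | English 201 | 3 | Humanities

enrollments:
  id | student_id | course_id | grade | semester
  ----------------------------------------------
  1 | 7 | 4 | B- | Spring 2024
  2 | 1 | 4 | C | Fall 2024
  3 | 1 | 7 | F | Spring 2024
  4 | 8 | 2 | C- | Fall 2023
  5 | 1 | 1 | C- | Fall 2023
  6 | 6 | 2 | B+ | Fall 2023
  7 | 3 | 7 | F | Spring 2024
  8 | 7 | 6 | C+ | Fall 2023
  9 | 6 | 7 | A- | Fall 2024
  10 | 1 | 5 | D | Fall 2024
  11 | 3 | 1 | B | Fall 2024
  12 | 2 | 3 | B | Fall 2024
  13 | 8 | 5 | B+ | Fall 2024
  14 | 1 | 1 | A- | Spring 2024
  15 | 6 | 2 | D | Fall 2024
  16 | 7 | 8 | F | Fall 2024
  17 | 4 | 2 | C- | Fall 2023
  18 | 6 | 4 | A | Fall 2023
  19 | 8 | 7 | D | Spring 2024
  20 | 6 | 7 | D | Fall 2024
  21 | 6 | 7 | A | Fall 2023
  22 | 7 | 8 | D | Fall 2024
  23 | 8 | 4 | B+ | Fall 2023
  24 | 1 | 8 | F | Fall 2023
SELECT c.id, p.name AS course, c.semester FROM enrollments c JOIN courses p ON c.course_id = p.id

Execution result:
id | course | semester
1 | Economics 201 | Spring 2024
2 | Economics 201 | Fall 2024
3 | Statistics 101 | Spring 2024
4 | Calculus 201 | Fall 2023
5 | CS 101 | Fall 2023
6 | Calculus 201 | Fall 2023
7 | Statistics 101 | Spring 2024
8 | Math 101 | Fall 2023
9 | Statistics 101 | Fall 2024
10 | Chemistry 101 | Fall 2024
11 | CS 101 | Fall 2024
12 | Linear Algebra 201 | Fall 2024
13 | Chemistry 101 | Fall 2024
14 | CS 101 | Spring 2024
15 | Calculus 201 | Fall 2024
16 | English 201 | Fall 2024
17 | Calculus 201 | Fall 2023
18 | Economics 201 | Fall 2023
19 | Statistics 101 | Spring 2024
20 | Statistics 101 | Fall 2024
21 | Statistics 101 | Fall 2023
22 | English 201 | Fall 2024
23 | Economics 201 | Fall 2023
24 | English 201 | Fall 2023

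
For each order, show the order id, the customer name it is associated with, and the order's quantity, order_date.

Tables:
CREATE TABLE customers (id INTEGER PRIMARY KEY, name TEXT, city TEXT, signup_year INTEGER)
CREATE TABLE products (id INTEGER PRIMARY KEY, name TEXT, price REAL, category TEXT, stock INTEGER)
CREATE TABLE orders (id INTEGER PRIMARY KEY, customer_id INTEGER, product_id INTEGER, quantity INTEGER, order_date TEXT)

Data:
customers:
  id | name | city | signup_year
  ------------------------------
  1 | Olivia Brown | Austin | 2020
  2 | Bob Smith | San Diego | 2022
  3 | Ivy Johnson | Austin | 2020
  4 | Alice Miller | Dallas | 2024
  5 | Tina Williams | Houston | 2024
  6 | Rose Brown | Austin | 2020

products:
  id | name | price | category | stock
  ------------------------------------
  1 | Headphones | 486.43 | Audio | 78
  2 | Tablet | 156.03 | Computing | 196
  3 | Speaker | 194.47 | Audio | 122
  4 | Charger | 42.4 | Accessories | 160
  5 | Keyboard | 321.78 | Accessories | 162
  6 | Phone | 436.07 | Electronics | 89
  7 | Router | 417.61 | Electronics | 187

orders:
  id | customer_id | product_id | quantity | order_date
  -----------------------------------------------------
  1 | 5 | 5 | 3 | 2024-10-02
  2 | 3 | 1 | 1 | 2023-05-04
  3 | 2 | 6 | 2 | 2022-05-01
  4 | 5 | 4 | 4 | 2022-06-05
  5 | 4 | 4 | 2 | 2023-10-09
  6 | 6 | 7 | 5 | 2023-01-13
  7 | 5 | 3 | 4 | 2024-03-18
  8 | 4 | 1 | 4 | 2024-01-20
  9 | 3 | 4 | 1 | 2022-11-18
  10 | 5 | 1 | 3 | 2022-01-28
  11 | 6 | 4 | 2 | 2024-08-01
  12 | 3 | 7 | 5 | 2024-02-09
SELECT c.id, p.name AS customer, c.quantity, c.order_date FROM orders c JOIN customers p ON c.customer_id = p.id

Execution result:
id | customer | quantity | order_date
1 | Tina Williams | 3 | 2024-10-02
2 | Ivy Johnson | 1 | 2023-05-04
3 | Bob Smith | 2 | 2022-05-01
4 | Tina Williams | 4 | 2022-06-05
5 | Alice Miller | 2 | 2023-10-09
6 | Rose Brown | 5 | 2023-01-13
7 | Tina Williams | 4 | 2024-03-18
8 | Alice Miller | 4 | 2024-01-20
9 | Ivy Johnson | 1 | 2022-11-18
10 | Tina Williams | 3 | 2022-01-28
11 | Rose Brown | 2 | 2024-08-01
12 | Ivy Johnson | 5 | 2024-02-09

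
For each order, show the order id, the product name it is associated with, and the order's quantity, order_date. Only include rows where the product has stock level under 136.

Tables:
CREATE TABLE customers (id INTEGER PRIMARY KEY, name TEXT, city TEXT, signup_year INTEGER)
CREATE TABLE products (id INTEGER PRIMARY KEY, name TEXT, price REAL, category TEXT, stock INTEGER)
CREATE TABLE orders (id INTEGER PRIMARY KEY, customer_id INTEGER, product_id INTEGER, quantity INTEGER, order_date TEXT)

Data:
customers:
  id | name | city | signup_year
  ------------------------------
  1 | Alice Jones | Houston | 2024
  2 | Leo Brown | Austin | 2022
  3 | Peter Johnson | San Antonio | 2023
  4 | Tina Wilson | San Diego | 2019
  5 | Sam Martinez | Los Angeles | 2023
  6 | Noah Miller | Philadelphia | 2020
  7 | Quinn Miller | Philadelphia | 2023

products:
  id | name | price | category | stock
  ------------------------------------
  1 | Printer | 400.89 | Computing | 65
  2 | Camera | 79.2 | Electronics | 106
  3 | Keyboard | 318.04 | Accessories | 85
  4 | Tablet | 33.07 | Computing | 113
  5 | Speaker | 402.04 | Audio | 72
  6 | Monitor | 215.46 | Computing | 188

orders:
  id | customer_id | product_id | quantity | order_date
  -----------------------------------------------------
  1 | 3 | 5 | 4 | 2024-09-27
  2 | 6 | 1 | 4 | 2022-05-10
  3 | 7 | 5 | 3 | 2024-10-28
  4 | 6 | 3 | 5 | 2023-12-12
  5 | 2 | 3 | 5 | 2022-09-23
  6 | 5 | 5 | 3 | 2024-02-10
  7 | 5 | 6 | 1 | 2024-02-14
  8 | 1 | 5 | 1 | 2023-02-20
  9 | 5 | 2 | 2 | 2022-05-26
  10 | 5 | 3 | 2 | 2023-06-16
SELECT c.id, p.name AS product, c.quantity, c.order_date FROM orders c JOIN products p ON c.product_id = p.id WHERE p.stock < 136

Execution result:
id | product | quantity | order_date
1 | Speaker | 4 | 2024-09-27
2 | Printer | 4 | 2022-05-10
3 | Speaker | 3 | 2024-10-28
4 | Keyboard | 5 | 2023-12-12
5 | Keyboard | 5 | 2022-09-23
6 | Speaker | 3 | 2024-02-10
8 | Speaker | 1 | 2023-02-20
9 | Camera | 2 | 2022-05-26
10 | Keyboard | 2 | 2023-06-16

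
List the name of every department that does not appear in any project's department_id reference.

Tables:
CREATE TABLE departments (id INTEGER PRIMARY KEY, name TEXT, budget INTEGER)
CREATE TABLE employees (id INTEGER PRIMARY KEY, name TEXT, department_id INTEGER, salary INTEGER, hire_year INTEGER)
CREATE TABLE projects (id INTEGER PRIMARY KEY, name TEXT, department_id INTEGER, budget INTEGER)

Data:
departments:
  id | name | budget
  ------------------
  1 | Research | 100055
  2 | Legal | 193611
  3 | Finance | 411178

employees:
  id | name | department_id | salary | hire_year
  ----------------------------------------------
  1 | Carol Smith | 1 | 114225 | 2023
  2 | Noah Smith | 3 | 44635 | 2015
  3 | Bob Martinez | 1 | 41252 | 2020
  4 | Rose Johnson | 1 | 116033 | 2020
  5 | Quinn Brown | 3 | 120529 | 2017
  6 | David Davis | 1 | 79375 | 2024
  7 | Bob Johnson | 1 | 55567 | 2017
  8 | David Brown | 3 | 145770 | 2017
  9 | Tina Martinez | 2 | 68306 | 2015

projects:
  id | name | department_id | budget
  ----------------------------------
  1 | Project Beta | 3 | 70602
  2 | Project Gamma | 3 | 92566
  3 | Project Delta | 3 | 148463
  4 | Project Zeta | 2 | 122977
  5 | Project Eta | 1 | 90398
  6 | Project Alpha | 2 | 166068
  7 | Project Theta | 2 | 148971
SELECT p.name FROM departments p LEFT JOIN projects c ON c.department_id = p.id WHERE c.id IS NULL

Execution result:
(no rows)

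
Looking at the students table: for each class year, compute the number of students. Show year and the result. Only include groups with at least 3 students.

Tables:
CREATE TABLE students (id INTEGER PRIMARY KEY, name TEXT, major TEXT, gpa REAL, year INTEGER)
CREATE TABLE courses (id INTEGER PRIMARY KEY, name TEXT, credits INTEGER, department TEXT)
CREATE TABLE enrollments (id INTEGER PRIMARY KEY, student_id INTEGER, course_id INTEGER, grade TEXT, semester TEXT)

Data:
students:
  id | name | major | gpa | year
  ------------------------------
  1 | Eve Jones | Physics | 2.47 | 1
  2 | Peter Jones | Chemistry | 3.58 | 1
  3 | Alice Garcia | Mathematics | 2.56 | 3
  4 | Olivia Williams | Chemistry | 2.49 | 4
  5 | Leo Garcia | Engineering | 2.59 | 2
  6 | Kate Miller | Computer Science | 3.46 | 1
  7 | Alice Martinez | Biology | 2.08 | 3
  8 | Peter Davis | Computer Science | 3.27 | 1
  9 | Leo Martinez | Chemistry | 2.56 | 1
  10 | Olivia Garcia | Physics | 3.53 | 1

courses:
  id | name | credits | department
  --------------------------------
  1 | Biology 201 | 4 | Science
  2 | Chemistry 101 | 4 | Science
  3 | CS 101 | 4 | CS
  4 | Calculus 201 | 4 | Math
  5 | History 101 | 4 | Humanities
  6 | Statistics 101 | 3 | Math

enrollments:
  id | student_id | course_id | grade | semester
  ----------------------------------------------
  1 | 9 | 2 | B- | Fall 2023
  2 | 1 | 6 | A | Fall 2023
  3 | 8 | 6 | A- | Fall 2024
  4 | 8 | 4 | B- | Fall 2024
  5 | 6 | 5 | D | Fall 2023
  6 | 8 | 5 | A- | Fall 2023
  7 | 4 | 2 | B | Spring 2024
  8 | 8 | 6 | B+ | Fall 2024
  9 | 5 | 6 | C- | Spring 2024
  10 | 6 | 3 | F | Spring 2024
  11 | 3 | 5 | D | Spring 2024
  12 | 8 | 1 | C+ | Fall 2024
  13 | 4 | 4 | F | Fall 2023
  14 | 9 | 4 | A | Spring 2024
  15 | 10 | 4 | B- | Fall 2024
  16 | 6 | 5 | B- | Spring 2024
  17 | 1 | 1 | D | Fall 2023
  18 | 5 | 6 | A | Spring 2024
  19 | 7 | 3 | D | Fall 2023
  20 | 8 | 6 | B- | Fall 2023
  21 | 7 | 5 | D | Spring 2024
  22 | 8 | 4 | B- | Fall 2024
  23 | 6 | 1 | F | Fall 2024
SELECT year, COUNT(*) AS n FROM students GROUP BY year HAVING COUNT(*) >= 3

Execution result:
year | n
1 | 6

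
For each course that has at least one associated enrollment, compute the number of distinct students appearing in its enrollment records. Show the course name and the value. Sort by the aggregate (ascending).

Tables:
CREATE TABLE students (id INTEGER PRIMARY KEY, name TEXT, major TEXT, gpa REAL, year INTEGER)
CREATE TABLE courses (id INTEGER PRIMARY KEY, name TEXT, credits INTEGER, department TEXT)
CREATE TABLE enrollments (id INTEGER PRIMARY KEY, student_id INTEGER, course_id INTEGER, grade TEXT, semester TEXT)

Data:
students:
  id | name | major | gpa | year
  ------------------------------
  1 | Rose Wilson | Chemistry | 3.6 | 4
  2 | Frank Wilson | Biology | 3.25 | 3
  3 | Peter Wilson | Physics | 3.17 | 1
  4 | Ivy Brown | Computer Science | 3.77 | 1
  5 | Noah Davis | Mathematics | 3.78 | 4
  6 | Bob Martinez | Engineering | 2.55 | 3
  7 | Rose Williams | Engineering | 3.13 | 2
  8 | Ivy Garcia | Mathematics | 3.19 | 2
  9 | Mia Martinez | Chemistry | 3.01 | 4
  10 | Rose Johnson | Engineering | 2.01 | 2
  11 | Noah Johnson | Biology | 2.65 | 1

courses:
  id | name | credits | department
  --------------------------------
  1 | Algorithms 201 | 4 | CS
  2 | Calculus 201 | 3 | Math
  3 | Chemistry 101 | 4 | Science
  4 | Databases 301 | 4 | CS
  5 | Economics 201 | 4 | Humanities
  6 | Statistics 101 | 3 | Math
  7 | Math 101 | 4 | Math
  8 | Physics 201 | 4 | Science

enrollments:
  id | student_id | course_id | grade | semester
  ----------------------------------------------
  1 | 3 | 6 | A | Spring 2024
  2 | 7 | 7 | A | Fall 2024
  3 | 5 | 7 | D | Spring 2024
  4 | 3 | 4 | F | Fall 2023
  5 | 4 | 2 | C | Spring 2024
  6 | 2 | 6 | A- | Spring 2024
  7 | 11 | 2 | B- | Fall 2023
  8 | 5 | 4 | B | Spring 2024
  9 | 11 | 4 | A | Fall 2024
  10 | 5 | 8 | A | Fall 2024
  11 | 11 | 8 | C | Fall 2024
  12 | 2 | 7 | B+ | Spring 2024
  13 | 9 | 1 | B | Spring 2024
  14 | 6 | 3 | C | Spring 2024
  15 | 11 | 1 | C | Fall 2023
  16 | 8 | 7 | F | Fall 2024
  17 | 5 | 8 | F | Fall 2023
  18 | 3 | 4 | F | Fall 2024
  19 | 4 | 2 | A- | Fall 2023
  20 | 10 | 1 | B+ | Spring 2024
SELECT p.name, COUNT(DISTINCT c.student_id) AS distinct_student_count FROM enrollments c JOIN courses p ON c.course_id = p.id GROUP BY p.id, p.name ORDER BY distinct_student_count ASC

Execution result:
name | distinct_student_count
Chemistry 101 | 1
Calculus 201 | 2
Statistics 101 | 2
Physics 201 | 2
Algorithms 201 | 3
Databases 301 | 3
Math 101 | 4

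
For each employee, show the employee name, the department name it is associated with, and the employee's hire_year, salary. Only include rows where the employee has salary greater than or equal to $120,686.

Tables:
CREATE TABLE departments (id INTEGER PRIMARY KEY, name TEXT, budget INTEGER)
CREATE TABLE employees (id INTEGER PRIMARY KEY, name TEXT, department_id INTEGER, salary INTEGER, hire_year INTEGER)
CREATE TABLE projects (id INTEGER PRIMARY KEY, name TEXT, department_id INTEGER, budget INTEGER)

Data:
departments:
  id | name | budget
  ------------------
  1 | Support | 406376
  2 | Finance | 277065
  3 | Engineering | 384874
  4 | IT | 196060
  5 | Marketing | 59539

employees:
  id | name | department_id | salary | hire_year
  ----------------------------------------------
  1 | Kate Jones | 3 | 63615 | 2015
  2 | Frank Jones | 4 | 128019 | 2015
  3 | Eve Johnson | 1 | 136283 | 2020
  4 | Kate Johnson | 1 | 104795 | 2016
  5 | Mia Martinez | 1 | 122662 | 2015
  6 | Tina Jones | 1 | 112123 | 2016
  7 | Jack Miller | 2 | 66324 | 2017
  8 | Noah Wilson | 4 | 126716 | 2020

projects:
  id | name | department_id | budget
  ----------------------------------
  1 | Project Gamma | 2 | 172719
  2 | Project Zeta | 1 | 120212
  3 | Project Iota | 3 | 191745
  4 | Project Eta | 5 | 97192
SELECT c.name, p.name AS department, c.hire_year, c.salary FROM employees c JOIN departments p ON c.department_id = p.id WHERE c.salary >= 120686

Execution result:
name | department | hire_year | salary
Frank Jones | IT | 2015 | 128019
Eve Johnson | Support | 2020 | 136283
Mia Martinez | Support | 2015 | 122662
Noah Wilson | IT | 2020 | 126716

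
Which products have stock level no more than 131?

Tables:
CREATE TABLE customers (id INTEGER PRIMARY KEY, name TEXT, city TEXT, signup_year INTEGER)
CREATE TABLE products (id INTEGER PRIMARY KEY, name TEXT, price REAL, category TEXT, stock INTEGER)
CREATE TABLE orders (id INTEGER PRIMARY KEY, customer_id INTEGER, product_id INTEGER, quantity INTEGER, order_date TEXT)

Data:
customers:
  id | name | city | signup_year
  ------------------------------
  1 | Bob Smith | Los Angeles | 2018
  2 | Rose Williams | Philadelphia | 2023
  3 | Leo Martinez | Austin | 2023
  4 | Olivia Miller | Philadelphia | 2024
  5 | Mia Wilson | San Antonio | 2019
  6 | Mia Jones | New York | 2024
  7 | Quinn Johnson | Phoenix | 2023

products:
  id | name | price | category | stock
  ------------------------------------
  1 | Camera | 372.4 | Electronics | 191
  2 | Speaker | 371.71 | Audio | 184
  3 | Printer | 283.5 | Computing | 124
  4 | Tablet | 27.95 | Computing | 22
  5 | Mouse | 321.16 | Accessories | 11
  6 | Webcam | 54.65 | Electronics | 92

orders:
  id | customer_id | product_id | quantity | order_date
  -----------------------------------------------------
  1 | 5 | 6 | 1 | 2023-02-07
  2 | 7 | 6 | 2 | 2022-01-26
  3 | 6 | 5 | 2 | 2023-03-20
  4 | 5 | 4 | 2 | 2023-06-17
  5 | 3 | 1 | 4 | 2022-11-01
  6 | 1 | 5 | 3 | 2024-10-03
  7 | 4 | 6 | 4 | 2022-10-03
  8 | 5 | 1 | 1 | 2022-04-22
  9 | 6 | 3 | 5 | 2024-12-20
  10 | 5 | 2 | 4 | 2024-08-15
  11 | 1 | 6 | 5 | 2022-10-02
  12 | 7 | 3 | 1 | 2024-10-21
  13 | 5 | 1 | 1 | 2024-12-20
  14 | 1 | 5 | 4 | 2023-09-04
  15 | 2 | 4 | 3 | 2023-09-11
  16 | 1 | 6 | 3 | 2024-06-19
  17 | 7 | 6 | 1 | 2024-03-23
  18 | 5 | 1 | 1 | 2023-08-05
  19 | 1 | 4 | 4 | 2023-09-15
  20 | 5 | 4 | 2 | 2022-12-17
SELECT name, stock FROM products WHERE stock <= 131

Execution result:
name | stock
Printer | 124
Tablet | 22
Mouse | 11
Webcam | 92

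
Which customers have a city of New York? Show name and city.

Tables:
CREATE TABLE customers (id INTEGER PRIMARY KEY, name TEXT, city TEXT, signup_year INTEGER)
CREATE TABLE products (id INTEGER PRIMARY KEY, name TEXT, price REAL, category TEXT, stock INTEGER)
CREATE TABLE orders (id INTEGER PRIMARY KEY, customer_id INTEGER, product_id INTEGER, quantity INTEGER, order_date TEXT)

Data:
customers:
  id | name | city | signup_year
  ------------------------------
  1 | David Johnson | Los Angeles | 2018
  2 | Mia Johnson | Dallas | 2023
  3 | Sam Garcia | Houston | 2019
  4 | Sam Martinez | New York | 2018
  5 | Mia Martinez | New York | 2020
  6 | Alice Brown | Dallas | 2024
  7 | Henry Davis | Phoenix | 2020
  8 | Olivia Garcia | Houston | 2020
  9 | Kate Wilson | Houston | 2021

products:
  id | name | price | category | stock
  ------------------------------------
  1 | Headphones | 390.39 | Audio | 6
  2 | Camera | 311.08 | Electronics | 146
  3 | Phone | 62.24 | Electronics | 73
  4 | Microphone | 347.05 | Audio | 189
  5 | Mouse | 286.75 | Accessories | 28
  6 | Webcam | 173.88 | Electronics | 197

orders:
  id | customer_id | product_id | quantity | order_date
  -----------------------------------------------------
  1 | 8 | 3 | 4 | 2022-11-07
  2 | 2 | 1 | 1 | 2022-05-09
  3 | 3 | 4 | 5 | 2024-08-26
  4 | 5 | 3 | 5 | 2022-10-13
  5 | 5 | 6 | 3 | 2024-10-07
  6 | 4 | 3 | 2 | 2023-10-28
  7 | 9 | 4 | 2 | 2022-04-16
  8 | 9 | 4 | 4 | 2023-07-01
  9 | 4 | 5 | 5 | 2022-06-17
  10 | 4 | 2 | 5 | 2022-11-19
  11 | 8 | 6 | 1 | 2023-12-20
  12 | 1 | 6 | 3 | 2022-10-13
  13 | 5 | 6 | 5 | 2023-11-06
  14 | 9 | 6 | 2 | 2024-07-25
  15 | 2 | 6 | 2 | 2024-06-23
SELECT name, city FROM customers WHERE city = 'New York'

Execution result:
name | city
Sam Martinez | New York
Mia Martinez | New York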